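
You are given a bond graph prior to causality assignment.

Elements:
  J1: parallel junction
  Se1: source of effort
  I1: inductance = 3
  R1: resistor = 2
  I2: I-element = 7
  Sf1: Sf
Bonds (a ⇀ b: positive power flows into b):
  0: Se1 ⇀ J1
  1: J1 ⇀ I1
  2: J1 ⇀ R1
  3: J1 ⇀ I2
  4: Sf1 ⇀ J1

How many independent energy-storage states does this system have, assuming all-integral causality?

#0 stroke→J1  (source Se1 imposes e)
#4 stroke→Sf1  (Sf1 fixes flow; stroke at Sf1)
#1 stroke→I1  (common-e at J1 fixed by 0)
#2 stroke→R1  (J1: bond 0 brought effort, rest push out)
#3 stroke→I2  (common-e at J1 fixed by 0)

2  (I1, I2 all integral)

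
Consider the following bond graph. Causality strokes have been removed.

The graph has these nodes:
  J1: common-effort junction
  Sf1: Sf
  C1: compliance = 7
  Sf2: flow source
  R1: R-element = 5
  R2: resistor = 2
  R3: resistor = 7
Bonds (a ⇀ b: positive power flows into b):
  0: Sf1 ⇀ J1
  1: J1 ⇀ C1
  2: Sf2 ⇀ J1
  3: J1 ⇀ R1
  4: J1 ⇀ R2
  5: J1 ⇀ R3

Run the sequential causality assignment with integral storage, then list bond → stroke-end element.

b0 stroke→Sf1
b1 stroke→J1
b2 stroke→Sf2
b3 stroke→R1
b4 stroke→R2
b5 stroke→R3

b0 |Sf1  (Sf1 fixes flow; stroke at Sf1)
b2 |Sf2  (source Sf2 imposes f)
b1 |J1  (prefer integral on C1)
b3 |R1  (J1: bond 1 brought effort, rest push out)
b4 |R2  (0-jn J1 has e-setter on 1)
b5 |R3  (J1: bond 1 brought effort, rest push out)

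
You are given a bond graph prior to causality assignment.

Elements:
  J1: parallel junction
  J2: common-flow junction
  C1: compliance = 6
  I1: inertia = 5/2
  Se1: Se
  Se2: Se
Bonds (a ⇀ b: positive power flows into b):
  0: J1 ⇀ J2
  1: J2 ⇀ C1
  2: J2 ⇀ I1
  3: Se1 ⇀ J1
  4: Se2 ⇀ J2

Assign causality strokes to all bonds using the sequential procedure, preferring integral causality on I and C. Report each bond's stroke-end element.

bond 3 |J1  (Se1: effort source, stroke at far end)
bond 4 |J2  (Se2 (Se) sets effort on bond)
bond 0 |J2  (common-e at J1 fixed by 3)
bond 1 |J2  (C1: C, integral causality)
bond 2 |I1  (only one flow-in slot at J2)

bond 0 |J2
bond 1 |J2
bond 2 |I1
bond 3 |J1
bond 4 |J2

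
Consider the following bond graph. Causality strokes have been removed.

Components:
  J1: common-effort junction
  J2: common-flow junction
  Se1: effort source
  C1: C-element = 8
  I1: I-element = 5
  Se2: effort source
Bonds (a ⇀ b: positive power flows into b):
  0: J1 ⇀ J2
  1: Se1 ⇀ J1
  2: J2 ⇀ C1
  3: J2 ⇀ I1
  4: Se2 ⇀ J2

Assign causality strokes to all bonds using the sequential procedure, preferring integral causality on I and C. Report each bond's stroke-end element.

b1 stroke→J1  (Se1 (Se) sets effort on bond)
b4 stroke→J2  (Se2 fixes effort; stroke away)
b0 stroke→J2  (common-e at J1 fixed by 1)
b2 stroke→J2  (prefer integral on C1)
b3 stroke→I1  (closing 1-jn rule on J2)

bond 0 stroke→J2
bond 1 stroke→J1
bond 2 stroke→J2
bond 3 stroke→I1
bond 4 stroke→J2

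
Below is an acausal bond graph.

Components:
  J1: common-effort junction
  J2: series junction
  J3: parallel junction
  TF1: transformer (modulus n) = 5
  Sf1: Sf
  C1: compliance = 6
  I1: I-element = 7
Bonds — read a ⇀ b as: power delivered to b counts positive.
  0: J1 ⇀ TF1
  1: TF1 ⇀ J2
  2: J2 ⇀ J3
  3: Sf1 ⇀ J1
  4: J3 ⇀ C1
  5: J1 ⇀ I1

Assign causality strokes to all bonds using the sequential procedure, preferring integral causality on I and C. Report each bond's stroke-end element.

β3 stroke→Sf1  (source Sf1 imposes f)
β4 stroke→J3  (prefer integral on C1)
β2 stroke→J2  (J3: bond 4 brought effort, rest push out)
β1 stroke→TF1  (only one flow-in slot at J2)
β0 stroke→J1  (through TF1, causality passes straight; one stroke at TF1)
β5 stroke→I1  (J1: bond 0 brought effort, rest push out)

#0 |J1
#1 |TF1
#2 |J2
#3 |Sf1
#4 |J3
#5 |I1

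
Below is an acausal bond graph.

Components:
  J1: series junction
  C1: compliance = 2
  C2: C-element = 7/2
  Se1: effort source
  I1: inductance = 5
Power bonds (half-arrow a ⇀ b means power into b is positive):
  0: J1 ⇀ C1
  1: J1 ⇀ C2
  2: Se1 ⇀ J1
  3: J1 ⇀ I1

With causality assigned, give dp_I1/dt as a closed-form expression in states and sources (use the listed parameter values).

bond 2 →J1  (source Se1 imposes e)
bond 0 →J1  (C1 outputs effort q/C1)
bond 1 →J1  (C2 outputs effort q/C2)
bond 3 →I1  (J1 needs exactly one f-in)

dp_I1/dt = E_Se1 - q_C1/2 - 2*q_C2/7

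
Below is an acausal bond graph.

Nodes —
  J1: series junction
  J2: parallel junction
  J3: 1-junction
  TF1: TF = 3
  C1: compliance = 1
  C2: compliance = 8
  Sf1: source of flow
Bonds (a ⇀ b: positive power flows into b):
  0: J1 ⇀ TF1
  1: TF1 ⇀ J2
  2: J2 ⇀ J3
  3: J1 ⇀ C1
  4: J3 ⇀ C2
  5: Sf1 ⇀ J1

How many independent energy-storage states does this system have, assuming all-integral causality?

β5 →Sf1  (Sf1 fixes flow; stroke at Sf1)
β0 →J1  (J1 flow already set via bond 5)
β3 →J1  (1-jn J1 has f-setter on 5)
β1 →TF1  (through TF1, causality passes straight; one stroke at TF1)
β2 →J2  (closing 0-jn rule on J2)
β4 →J3  (J3: bond 2 brought flow, rest push out)

2  (C1, C2 all integral)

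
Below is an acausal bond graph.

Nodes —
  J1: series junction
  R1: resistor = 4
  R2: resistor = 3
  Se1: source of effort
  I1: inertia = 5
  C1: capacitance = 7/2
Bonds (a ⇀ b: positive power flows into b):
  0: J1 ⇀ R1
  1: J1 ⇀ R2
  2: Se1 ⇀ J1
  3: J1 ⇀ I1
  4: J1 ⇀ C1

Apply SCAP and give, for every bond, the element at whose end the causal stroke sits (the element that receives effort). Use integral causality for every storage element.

bond 2 stroke at J1  (Se1 (Se) sets effort on bond)
bond 3 stroke at I1  (I1: I, integral causality)
bond 0 stroke at J1  (J1: bond 3 brought flow, rest push out)
bond 1 stroke at J1  (common-f at J1 fixed by 3)
bond 4 stroke at J1  (J1: bond 3 brought flow, rest push out)

b0 →J1
b1 →J1
b2 →J1
b3 →I1
b4 →J1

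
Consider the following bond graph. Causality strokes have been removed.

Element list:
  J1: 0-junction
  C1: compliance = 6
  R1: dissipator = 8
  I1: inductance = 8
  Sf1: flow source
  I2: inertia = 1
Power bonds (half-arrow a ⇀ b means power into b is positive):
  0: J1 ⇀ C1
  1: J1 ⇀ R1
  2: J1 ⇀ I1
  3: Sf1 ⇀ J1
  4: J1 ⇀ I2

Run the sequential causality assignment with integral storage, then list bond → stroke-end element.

bond 0 stroke at J1
bond 1 stroke at R1
bond 2 stroke at I1
bond 3 stroke at Sf1
bond 4 stroke at I2

b3 stroke→Sf1  (Sf1 (Sf) sets flow on bond)
b0 stroke→J1  (C1: C, integral causality)
b1 stroke→R1  (common-e at J1 fixed by 0)
b2 stroke→I1  (common-e at J1 fixed by 0)
b4 stroke→I2  (common-e at J1 fixed by 0)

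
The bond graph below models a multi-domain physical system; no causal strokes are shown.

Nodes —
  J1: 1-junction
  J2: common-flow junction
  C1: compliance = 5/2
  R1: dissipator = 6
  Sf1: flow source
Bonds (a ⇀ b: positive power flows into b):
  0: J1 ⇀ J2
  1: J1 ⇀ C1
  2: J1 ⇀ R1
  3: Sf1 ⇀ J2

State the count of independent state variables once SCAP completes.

1  (C1 all integral)

#3 stroke→Sf1  (Sf1: flow source, stroke at near end)
#0 stroke→J2  (J2 flow already set via bond 3)
#1 stroke→J1  (1-jn J1 has f-setter on 0)
#2 stroke→J1  (J1: bond 0 brought flow, rest push out)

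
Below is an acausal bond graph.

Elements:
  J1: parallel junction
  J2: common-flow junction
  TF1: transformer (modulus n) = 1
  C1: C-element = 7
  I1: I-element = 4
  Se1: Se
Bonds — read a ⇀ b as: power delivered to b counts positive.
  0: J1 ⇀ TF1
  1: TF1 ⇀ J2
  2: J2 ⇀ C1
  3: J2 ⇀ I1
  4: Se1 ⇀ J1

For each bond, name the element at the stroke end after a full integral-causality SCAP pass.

β4 stroke at J1  (Se1: effort source, stroke at far end)
β0 stroke at TF1  (J1: bond 4 brought effort, rest push out)
β1 stroke at J2  (through TF1, causality passes straight; one stroke at TF1)
β2 stroke at J2  (C1: C, integral causality)
β3 stroke at I1  (closing 1-jn rule on J2)

β0 stroke at TF1
β1 stroke at J2
β2 stroke at J2
β3 stroke at I1
β4 stroke at J1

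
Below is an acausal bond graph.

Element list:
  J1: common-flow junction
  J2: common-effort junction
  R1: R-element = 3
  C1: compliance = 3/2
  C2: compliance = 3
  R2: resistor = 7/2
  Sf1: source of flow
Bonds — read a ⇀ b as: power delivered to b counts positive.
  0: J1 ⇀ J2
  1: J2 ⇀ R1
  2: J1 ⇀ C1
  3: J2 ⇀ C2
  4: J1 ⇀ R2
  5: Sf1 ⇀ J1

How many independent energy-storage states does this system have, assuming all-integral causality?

2  (C1, C2 all integral)

#5 →Sf1  (source Sf1 imposes f)
#0 →J1  (common-f at J1 fixed by 5)
#2 →J1  (J1: bond 5 brought flow, rest push out)
#4 →J1  (1-jn J1 has f-setter on 5)
#3 →J2  (C2 integral (e out))
#1 →R1  (0-jn J2 has e-setter on 3)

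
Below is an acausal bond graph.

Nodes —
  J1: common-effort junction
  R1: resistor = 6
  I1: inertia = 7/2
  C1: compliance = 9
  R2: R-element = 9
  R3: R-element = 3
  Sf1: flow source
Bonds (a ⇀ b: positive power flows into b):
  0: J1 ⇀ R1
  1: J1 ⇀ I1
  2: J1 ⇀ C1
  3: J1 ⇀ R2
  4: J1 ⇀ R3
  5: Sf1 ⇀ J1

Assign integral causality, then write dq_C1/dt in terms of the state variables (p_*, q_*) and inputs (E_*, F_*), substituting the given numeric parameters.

dq_C1/dt = F_Sf1 - 2*p_I1/7 - 11*q_C1/162

b5 stroke→Sf1  (Sf1: flow source, stroke at near end)
b1 stroke→I1  (I1: I, integral causality)
b2 stroke→J1  (prefer integral on C1)
b0 stroke→R1  (J1: bond 2 brought effort, rest push out)
b3 stroke→R2  (J1: bond 2 brought effort, rest push out)
b4 stroke→R3  (J1 effort already set via bond 2)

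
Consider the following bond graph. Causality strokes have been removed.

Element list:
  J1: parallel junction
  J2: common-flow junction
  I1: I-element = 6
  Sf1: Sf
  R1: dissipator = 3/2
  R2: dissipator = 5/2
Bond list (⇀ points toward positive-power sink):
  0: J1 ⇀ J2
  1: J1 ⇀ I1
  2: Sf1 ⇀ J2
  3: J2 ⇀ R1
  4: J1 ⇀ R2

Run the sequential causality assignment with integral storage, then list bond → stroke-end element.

bond 0 |J2
bond 1 |I1
bond 2 |Sf1
bond 3 |J2
bond 4 |J1

b2 stroke at Sf1  (Sf1 (Sf) sets flow on bond)
b0 stroke at J2  (J2: bond 2 brought flow, rest push out)
b3 stroke at J2  (common-f at J2 fixed by 2)
b1 stroke at I1  (I1: I, integral causality)
b4 stroke at J1  (closing 0-jn rule on J1)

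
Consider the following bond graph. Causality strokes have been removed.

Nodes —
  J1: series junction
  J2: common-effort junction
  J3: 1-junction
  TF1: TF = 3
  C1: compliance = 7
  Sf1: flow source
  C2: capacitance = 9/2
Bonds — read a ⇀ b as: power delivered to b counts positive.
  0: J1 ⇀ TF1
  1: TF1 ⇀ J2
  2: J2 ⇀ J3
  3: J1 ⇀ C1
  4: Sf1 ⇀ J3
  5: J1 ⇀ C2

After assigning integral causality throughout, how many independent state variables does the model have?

#4 →Sf1  (Sf1 fixes flow; stroke at Sf1)
#2 →J3  (common-f at J3 fixed by 4)
#1 →J2  (J2 needs exactly one e-in)
#0 →TF1  (TF TF1: opposite of bond 1)
#3 →J1  (J1 flow already set via bond 0)
#5 →J1  (J1: bond 0 brought flow, rest push out)

2  (C1, C2 all integral)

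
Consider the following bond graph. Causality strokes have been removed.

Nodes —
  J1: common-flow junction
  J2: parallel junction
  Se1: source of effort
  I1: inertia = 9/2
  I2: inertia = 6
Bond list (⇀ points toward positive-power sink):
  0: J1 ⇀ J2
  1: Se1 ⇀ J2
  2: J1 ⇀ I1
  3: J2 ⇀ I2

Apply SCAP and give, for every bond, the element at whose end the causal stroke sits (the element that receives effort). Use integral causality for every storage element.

bond 1 stroke at J2  (Se1 (Se) sets effort on bond)
bond 0 stroke at J1  (J2 effort already set via bond 1)
bond 3 stroke at I2  (J2 effort already set via bond 1)
bond 2 stroke at I1  (J1: last free bond brings flow in)

b0 |J1
b1 |J2
b2 |I1
b3 |I2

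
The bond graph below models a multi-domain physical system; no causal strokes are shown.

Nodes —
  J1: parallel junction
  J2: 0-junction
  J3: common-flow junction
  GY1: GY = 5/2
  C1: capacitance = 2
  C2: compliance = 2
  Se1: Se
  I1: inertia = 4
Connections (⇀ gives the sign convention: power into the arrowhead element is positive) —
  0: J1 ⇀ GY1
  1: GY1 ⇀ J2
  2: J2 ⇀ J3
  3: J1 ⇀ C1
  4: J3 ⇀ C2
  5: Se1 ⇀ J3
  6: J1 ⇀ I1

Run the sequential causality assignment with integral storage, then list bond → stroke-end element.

β5 stroke→J3  (source Se1 imposes e)
β3 stroke→J1  (C1 integral (e out))
β0 stroke→GY1  (common-e at J1 fixed by 3)
β6 stroke→I1  (J1 effort already set via bond 3)
β1 stroke→GY1  (GY1: gyrator matches bond 0)
β2 stroke→J2  (J2 needs exactly one e-in)
β4 stroke→J3  (J3 flow already set via bond 2)

b0 →GY1
b1 →GY1
b2 →J2
b3 →J1
b4 →J3
b5 →J3
b6 →I1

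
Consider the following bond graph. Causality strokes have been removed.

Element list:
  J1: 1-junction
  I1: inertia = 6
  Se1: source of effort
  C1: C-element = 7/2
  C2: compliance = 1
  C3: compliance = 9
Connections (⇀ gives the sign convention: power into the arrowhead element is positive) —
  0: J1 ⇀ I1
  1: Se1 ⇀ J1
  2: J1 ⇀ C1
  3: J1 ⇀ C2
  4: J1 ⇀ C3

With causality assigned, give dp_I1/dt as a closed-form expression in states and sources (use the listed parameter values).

β1 →J1  (source Se1 imposes e)
β0 →I1  (I1 integral (f out))
β2 →J1  (J1: bond 0 brought flow, rest push out)
β3 →J1  (common-f at J1 fixed by 0)
β4 →J1  (J1 flow already set via bond 0)

dp_I1/dt = E_Se1 - 2*q_C1/7 - q_C2 - q_C3/9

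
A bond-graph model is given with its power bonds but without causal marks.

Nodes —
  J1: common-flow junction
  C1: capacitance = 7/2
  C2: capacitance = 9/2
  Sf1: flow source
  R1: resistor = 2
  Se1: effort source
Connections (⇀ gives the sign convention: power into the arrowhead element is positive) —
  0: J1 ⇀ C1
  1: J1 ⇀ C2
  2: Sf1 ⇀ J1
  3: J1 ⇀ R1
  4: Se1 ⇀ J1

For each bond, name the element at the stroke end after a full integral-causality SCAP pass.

bond 2 stroke at Sf1  (source Sf1 imposes f)
bond 4 stroke at J1  (Se1 fixes effort; stroke away)
bond 0 stroke at J1  (common-f at J1 fixed by 2)
bond 1 stroke at J1  (1-jn J1 has f-setter on 2)
bond 3 stroke at J1  (J1 flow already set via bond 2)

β0 |J1
β1 |J1
β2 |Sf1
β3 |J1
β4 |J1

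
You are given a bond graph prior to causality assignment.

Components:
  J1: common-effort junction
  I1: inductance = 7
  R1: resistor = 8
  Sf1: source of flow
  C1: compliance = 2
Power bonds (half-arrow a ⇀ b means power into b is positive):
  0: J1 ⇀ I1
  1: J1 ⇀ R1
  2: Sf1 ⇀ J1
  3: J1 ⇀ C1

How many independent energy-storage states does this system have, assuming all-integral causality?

β2 →Sf1  (Sf1 fixes flow; stroke at Sf1)
β0 →I1  (I1 outputs flow p/I1)
β3 →J1  (prefer integral on C1)
β1 →R1  (J1 effort already set via bond 3)

2  (C1, I1 all integral)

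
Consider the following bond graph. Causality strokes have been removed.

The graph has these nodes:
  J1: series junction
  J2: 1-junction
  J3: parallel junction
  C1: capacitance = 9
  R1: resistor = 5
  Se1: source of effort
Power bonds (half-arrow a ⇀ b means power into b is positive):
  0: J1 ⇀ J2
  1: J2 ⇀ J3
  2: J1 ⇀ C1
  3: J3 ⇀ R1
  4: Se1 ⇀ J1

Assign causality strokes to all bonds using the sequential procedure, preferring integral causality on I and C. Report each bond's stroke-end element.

bond 0 stroke at J2
bond 1 stroke at J3
bond 2 stroke at J1
bond 3 stroke at R1
bond 4 stroke at J1

b4 stroke at J1  (Se1: effort source, stroke at far end)
b2 stroke at J1  (C1 integral (e out))
b0 stroke at J2  (closing 1-jn rule on J1)
b1 stroke at J3  (only one flow-in slot at J2)
b3 stroke at R1  (common-e at J3 fixed by 1)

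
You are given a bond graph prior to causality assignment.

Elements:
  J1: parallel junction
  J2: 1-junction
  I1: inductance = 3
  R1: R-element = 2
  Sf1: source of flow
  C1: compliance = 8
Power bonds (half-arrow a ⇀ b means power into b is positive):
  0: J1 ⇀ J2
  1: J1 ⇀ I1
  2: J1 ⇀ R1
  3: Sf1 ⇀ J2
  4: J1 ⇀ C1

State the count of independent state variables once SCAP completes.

b3 stroke→Sf1  (Sf1 (Sf) sets flow on bond)
b0 stroke→J2  (J2 flow already set via bond 3)
b1 stroke→I1  (prefer integral on I1)
b4 stroke→J1  (C1 outputs effort q/C1)
b2 stroke→R1  (J1: bond 4 brought effort, rest push out)

2  (C1, I1 all integral)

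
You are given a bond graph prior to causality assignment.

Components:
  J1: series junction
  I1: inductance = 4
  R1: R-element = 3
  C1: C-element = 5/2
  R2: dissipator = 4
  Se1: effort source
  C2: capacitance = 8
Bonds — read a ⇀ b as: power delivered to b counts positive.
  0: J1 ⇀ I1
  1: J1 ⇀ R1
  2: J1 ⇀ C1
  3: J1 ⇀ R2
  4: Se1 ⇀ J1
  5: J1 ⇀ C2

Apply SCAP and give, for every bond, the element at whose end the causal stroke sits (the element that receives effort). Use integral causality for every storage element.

β0 stroke at I1
β1 stroke at J1
β2 stroke at J1
β3 stroke at J1
β4 stroke at J1
β5 stroke at J1

b4 →J1  (source Se1 imposes e)
b0 →I1  (I1 integral (f out))
b1 →J1  (1-jn J1 has f-setter on 0)
b2 →J1  (1-jn J1 has f-setter on 0)
b3 →J1  (1-jn J1 has f-setter on 0)
b5 →J1  (J1 flow already set via bond 0)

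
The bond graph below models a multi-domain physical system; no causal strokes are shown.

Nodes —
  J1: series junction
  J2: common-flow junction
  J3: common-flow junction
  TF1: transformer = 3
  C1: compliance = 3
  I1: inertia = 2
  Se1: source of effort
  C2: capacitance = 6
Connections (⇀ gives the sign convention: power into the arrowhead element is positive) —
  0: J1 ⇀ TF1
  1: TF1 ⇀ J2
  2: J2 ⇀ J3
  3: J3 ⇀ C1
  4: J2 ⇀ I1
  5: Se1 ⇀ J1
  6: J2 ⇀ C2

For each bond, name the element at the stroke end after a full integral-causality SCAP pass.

b5 stroke at J1  (Se1 (Se) sets effort on bond)
b0 stroke at TF1  (closing 1-jn rule on J1)
b1 stroke at J2  (TF1: transformer flips bond 0)
b3 stroke at J3  (C1: C, integral causality)
b2 stroke at J2  (only one flow-in slot at J3)
b4 stroke at I1  (prefer integral on I1)
b6 stroke at J2  (J2: bond 4 brought flow, rest push out)

β0 |TF1
β1 |J2
β2 |J2
β3 |J3
β4 |I1
β5 |J1
β6 |J2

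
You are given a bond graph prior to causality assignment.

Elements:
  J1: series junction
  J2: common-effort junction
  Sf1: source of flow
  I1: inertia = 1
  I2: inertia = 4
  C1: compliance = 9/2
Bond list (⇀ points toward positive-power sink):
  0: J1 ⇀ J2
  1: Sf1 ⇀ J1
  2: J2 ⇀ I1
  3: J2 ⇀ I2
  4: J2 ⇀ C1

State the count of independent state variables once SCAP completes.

3  (C1, I1, I2 all integral)

#1 stroke→Sf1  (Sf1 (Sf) sets flow on bond)
#0 stroke→J1  (J1 flow already set via bond 1)
#2 stroke→I1  (prefer integral on I1)
#3 stroke→I2  (I2 integral (f out))
#4 stroke→J2  (J2 needs exactly one e-in)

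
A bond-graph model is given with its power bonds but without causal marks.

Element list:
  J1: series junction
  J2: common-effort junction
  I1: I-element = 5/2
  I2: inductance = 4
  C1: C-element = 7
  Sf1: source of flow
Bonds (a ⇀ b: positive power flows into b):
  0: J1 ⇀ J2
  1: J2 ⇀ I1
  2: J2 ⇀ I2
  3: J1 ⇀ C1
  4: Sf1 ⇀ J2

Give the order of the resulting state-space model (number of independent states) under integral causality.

#4 |Sf1  (Sf1: flow source, stroke at near end)
#1 |I1  (I1 outputs flow p/I1)
#2 |I2  (I2 integral (f out))
#0 |J2  (J2 needs exactly one e-in)
#3 |J1  (J1: bond 0 brought flow, rest push out)

3  (C1, I1, I2 all integral)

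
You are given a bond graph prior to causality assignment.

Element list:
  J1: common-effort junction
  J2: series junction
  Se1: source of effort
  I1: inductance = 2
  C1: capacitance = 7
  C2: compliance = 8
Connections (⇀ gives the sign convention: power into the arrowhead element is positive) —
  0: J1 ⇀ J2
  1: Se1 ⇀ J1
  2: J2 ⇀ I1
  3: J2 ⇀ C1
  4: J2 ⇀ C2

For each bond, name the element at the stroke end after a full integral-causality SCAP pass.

b1 |J1  (source Se1 imposes e)
b0 |J2  (J1 effort already set via bond 1)
b2 |I1  (I1 integral (f out))
b3 |J2  (common-f at J2 fixed by 2)
b4 |J2  (1-jn J2 has f-setter on 2)

bond 0 stroke→J2
bond 1 stroke→J1
bond 2 stroke→I1
bond 3 stroke→J2
bond 4 stroke→J2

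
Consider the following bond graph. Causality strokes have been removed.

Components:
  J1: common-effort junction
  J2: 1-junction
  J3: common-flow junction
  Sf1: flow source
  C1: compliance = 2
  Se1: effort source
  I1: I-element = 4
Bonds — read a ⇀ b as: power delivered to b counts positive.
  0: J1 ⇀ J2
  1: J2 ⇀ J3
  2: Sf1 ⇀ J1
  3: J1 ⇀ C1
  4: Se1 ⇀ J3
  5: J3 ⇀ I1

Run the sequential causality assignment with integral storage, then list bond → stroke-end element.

b0 stroke→J2
b1 stroke→J3
b2 stroke→Sf1
b3 stroke→J1
b4 stroke→J3
b5 stroke→I1

β2 stroke→Sf1  (Sf1: flow source, stroke at near end)
β4 stroke→J3  (Se1 fixes effort; stroke away)
β3 stroke→J1  (C1 integral (e out))
β0 stroke→J2  (J1: bond 3 brought effort, rest push out)
β1 stroke→J3  (only one flow-in slot at J2)
β5 stroke→I1  (closing 1-jn rule on J3)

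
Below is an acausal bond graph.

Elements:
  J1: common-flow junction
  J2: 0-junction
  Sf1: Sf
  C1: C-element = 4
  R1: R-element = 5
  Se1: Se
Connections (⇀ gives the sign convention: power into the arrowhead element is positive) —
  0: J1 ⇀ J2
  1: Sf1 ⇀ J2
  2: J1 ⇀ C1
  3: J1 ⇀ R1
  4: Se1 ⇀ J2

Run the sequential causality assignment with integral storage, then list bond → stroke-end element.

#1 |Sf1  (Sf1 fixes flow; stroke at Sf1)
#4 |J2  (source Se1 imposes e)
#0 |J1  (common-e at J2 fixed by 4)
#2 |J1  (C1 integral (e out))
#3 |R1  (closing 1-jn rule on J1)

β0 stroke→J1
β1 stroke→Sf1
β2 stroke→J1
β3 stroke→R1
β4 stroke→J2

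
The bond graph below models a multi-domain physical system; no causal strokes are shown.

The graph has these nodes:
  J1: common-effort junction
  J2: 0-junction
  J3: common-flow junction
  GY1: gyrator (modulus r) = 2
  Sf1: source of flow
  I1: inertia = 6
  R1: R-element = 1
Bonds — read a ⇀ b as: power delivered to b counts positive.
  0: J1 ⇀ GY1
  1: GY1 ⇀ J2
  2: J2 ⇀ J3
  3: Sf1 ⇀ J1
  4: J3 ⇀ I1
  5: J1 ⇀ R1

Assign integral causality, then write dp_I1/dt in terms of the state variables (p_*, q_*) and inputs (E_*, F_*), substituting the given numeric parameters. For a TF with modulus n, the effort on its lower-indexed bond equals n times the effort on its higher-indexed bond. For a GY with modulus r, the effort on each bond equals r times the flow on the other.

dp_I1/dt = 2*F_Sf1 - 2*p_I1/3

β3 stroke→Sf1  (Sf1: flow source, stroke at near end)
β4 stroke→I1  (I1: I, integral causality)
β2 stroke→J3  (1-jn J3 has f-setter on 4)
β1 stroke→J2  (J2 needs exactly one e-in)
β0 stroke→J1  (GY1 both-in/both-out from 1)
β5 stroke→R1  (0-jn J1 has e-setter on 0)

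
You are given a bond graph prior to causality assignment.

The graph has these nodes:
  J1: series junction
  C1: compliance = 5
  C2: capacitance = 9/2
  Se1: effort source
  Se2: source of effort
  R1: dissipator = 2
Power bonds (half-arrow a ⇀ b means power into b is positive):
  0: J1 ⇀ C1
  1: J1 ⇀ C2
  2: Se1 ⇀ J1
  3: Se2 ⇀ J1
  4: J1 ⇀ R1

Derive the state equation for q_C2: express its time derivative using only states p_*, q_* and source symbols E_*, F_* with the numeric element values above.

dq_C2/dt = E_Se1/2 + E_Se2/2 - q_C1/10 - q_C2/9

bond 2 stroke at J1  (Se1 (Se) sets effort on bond)
bond 3 stroke at J1  (source Se2 imposes e)
bond 0 stroke at J1  (C1 integral (e out))
bond 1 stroke at J1  (C2: C, integral causality)
bond 4 stroke at R1  (J1 needs exactly one f-in)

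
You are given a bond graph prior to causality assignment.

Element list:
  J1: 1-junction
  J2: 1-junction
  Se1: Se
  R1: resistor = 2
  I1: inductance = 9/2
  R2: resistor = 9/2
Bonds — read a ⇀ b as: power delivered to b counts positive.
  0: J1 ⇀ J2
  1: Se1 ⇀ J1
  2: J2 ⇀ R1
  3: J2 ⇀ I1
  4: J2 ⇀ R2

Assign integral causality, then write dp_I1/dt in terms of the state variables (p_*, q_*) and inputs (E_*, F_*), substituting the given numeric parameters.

b1 stroke at J1  (Se1 (Se) sets effort on bond)
b0 stroke at J2  (only one flow-in slot at J1)
b3 stroke at I1  (I1: I, integral causality)
b2 stroke at J2  (common-f at J2 fixed by 3)
b4 stroke at J2  (J2 flow already set via bond 3)

dp_I1/dt = E_Se1 - 13*p_I1/9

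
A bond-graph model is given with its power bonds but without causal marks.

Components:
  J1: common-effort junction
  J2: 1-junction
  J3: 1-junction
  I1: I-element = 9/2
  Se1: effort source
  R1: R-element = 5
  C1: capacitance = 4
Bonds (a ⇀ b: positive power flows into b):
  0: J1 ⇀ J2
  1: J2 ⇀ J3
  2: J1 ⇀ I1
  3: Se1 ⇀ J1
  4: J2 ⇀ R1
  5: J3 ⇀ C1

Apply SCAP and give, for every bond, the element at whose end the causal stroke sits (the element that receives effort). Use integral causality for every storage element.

bond 3 →J1  (source Se1 imposes e)
bond 0 →J2  (J1: bond 3 brought effort, rest push out)
bond 2 →I1  (common-e at J1 fixed by 3)
bond 5 →J3  (C1 integral (e out))
bond 1 →J2  (J3 needs exactly one f-in)
bond 4 →R1  (closing 1-jn rule on J2)

#0 stroke→J2
#1 stroke→J2
#2 stroke→I1
#3 stroke→J1
#4 stroke→R1
#5 stroke→J3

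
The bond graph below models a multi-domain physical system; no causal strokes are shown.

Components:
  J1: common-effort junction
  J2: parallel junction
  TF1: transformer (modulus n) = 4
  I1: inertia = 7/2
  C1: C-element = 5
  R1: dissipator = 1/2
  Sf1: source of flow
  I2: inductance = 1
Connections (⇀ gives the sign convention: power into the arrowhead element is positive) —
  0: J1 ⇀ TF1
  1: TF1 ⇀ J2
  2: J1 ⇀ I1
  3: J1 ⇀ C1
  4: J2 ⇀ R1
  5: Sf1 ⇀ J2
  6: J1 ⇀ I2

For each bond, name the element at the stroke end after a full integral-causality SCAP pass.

β5 →Sf1  (source Sf1 imposes f)
β2 →I1  (prefer integral on I1)
β3 →J1  (prefer integral on C1)
β0 →TF1  (common-e at J1 fixed by 3)
β6 →I2  (J1 effort already set via bond 3)
β1 →J2  (through TF1, causality passes straight; one stroke at TF1)
β4 →R1  (J2: bond 1 brought effort, rest push out)

bond 0 stroke at TF1
bond 1 stroke at J2
bond 2 stroke at I1
bond 3 stroke at J1
bond 4 stroke at R1
bond 5 stroke at Sf1
bond 6 stroke at I2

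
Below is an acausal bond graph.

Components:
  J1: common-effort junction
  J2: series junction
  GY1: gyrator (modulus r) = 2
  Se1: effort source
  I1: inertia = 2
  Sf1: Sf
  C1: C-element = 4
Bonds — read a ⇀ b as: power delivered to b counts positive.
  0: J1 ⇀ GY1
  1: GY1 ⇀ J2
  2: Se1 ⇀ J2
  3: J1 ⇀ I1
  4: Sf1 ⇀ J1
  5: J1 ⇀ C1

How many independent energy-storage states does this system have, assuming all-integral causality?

2  (C1, I1 all integral)

bond 2 stroke at J2  (Se1 fixes effort; stroke away)
bond 4 stroke at Sf1  (Sf1 fixes flow; stroke at Sf1)
bond 1 stroke at GY1  (closing 1-jn rule on J2)
bond 0 stroke at GY1  (GY1: gyrator matches bond 1)
bond 3 stroke at I1  (I1 outputs flow p/I1)
bond 5 stroke at J1  (only one effort-in slot at J1)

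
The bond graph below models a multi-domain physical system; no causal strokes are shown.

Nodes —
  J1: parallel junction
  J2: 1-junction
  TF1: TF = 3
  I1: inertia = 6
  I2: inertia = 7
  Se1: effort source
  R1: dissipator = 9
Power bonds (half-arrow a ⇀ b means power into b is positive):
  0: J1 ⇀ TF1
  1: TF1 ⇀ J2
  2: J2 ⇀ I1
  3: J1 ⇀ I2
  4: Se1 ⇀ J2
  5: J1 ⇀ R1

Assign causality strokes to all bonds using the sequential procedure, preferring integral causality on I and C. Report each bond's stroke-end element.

#4 stroke at J2  (Se1 fixes effort; stroke away)
#2 stroke at I1  (prefer integral on I1)
#1 stroke at J2  (common-f at J2 fixed by 2)
#0 stroke at TF1  (TF1 one-in-one-out from 1)
#3 stroke at I2  (I2: I, integral causality)
#5 stroke at J1  (J1 needs exactly one e-in)

b0 stroke→TF1
b1 stroke→J2
b2 stroke→I1
b3 stroke→I2
b4 stroke→J2
b5 stroke→J1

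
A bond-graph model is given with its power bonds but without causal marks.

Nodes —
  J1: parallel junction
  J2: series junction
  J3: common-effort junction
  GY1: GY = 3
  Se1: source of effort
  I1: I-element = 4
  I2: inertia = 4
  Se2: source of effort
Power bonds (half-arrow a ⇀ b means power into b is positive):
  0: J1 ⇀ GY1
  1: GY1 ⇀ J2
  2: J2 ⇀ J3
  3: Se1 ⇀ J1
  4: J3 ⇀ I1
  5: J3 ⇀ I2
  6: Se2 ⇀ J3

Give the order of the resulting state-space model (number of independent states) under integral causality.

bond 3 →J1  (Se1: effort source, stroke at far end)
bond 6 →J3  (Se2 (Se) sets effort on bond)
bond 0 →GY1  (0-jn J1 has e-setter on 3)
bond 2 →J2  (J3: bond 6 brought effort, rest push out)
bond 4 →I1  (0-jn J3 has e-setter on 6)
bond 5 →I2  (common-e at J3 fixed by 6)
bond 1 →GY1  (GY GY1: same side as bond 0)

2  (I1, I2 all integral)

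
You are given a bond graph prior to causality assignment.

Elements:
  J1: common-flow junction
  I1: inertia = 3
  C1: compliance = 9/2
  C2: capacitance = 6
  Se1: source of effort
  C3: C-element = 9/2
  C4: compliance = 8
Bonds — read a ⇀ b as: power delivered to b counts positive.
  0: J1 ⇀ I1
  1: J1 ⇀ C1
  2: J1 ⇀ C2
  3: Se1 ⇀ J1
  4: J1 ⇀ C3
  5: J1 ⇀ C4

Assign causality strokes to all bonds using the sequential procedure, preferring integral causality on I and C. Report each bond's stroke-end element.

bond 0 stroke at I1
bond 1 stroke at J1
bond 2 stroke at J1
bond 3 stroke at J1
bond 4 stroke at J1
bond 5 stroke at J1

bond 3 stroke at J1  (Se1 (Se) sets effort on bond)
bond 0 stroke at I1  (I1: I, integral causality)
bond 1 stroke at J1  (J1: bond 0 brought flow, rest push out)
bond 2 stroke at J1  (1-jn J1 has f-setter on 0)
bond 4 stroke at J1  (J1: bond 0 brought flow, rest push out)
bond 5 stroke at J1  (common-f at J1 fixed by 0)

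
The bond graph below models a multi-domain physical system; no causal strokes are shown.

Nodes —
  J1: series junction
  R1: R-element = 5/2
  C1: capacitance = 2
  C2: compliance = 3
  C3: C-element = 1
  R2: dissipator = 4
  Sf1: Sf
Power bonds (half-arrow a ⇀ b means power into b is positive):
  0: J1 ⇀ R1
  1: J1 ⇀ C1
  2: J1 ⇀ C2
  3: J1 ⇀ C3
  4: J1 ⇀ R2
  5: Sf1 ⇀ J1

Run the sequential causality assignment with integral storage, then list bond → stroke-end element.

#0 →J1
#1 →J1
#2 →J1
#3 →J1
#4 →J1
#5 →Sf1

bond 5 |Sf1  (Sf1: flow source, stroke at near end)
bond 0 |J1  (J1: bond 5 brought flow, rest push out)
bond 1 |J1  (J1: bond 5 brought flow, rest push out)
bond 2 |J1  (J1: bond 5 brought flow, rest push out)
bond 3 |J1  (1-jn J1 has f-setter on 5)
bond 4 |J1  (J1 flow already set via bond 5)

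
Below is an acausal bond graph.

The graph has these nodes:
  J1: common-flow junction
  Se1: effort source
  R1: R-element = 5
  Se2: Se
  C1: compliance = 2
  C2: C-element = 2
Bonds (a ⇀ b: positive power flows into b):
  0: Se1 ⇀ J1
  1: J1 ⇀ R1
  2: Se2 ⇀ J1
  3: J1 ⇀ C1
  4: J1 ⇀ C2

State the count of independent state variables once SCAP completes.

bond 0 |J1  (Se1: effort source, stroke at far end)
bond 2 |J1  (Se2 fixes effort; stroke away)
bond 3 |J1  (prefer integral on C1)
bond 4 |J1  (C2 outputs effort q/C2)
bond 1 |R1  (only one flow-in slot at J1)

2  (C1, C2 all integral)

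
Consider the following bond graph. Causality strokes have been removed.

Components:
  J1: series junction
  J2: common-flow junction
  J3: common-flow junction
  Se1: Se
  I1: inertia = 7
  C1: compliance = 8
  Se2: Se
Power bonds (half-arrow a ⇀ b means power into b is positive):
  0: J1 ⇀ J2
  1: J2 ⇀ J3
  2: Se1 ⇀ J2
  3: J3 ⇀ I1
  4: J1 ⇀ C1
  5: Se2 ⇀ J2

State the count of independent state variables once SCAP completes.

bond 2 stroke at J2  (source Se1 imposes e)
bond 5 stroke at J2  (Se2: effort source, stroke at far end)
bond 3 stroke at I1  (I1 outputs flow p/I1)
bond 1 stroke at J3  (1-jn J3 has f-setter on 3)
bond 0 stroke at J2  (J2 flow already set via bond 1)
bond 4 stroke at J1  (J1: bond 0 brought flow, rest push out)

2  (C1, I1 all integral)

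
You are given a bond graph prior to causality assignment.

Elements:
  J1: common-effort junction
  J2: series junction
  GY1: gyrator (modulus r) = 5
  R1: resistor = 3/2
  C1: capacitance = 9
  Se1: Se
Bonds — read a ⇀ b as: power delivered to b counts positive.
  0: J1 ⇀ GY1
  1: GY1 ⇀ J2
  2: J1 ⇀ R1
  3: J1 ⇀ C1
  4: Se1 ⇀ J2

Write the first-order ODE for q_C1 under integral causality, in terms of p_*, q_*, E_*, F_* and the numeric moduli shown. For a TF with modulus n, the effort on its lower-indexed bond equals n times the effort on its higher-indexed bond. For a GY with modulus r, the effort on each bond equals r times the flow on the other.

#4 stroke at J2  (source Se1 imposes e)
#1 stroke at GY1  (only one flow-in slot at J2)
#0 stroke at GY1  (GY1: gyrator matches bond 1)
#3 stroke at J1  (C1 outputs effort q/C1)
#2 stroke at R1  (J1: bond 3 brought effort, rest push out)

dq_C1/dt = E_Se1/5 - 2*q_C1/27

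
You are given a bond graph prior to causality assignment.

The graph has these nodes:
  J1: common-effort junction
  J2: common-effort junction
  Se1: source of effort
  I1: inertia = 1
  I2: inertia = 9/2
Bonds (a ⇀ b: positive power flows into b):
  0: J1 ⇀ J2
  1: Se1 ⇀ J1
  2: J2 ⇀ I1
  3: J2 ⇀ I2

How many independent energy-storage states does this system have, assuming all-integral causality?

b1 stroke→J1  (Se1 fixes effort; stroke away)
b0 stroke→J2  (common-e at J1 fixed by 1)
b2 stroke→I1  (0-jn J2 has e-setter on 0)
b3 stroke→I2  (0-jn J2 has e-setter on 0)

2  (I1, I2 all integral)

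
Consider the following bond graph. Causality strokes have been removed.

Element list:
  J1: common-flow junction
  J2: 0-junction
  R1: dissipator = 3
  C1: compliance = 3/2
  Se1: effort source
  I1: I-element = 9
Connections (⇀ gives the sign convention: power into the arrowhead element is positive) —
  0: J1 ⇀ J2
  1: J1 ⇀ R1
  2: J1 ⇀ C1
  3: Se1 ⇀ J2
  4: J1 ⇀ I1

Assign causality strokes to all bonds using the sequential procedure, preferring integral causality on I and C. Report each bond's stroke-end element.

β0 |J1
β1 |J1
β2 |J1
β3 |J2
β4 |I1

#3 stroke→J2  (Se1 (Se) sets effort on bond)
#0 stroke→J1  (J2 effort already set via bond 3)
#2 stroke→J1  (C1 integral (e out))
#4 stroke→I1  (I1 outputs flow p/I1)
#1 stroke→J1  (common-f at J1 fixed by 4)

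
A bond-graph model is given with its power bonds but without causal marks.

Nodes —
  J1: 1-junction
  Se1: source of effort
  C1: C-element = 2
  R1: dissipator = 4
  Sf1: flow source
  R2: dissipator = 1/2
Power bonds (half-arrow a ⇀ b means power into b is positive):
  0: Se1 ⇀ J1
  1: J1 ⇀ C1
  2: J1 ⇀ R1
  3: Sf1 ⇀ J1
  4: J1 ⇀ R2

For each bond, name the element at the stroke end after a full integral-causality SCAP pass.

#0 stroke→J1
#1 stroke→J1
#2 stroke→J1
#3 stroke→Sf1
#4 stroke→J1

#0 →J1  (Se1: effort source, stroke at far end)
#3 →Sf1  (source Sf1 imposes f)
#1 →J1  (common-f at J1 fixed by 3)
#2 →J1  (1-jn J1 has f-setter on 3)
#4 →J1  (J1 flow already set via bond 3)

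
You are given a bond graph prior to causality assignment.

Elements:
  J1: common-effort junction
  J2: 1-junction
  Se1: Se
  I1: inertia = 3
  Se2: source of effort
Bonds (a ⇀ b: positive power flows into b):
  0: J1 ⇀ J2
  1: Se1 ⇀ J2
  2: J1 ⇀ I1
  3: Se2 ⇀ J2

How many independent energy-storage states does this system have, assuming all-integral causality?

1  (I1 all integral)

b1 stroke→J2  (Se1 (Se) sets effort on bond)
b3 stroke→J2  (Se2: effort source, stroke at far end)
b0 stroke→J1  (closing 1-jn rule on J2)
b2 stroke→I1  (J1: bond 0 brought effort, rest push out)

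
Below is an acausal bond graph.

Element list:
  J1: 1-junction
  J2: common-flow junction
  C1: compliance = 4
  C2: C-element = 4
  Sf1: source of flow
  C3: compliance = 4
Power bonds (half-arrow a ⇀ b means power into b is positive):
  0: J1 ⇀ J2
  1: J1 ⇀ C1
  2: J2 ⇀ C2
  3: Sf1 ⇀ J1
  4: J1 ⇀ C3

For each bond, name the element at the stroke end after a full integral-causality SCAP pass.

#0 →J1
#1 →J1
#2 →J2
#3 →Sf1
#4 →J1

b3 |Sf1  (source Sf1 imposes f)
b0 |J1  (common-f at J1 fixed by 3)
b1 |J1  (common-f at J1 fixed by 3)
b4 |J1  (J1 flow already set via bond 3)
b2 |J2  (J2: bond 0 brought flow, rest push out)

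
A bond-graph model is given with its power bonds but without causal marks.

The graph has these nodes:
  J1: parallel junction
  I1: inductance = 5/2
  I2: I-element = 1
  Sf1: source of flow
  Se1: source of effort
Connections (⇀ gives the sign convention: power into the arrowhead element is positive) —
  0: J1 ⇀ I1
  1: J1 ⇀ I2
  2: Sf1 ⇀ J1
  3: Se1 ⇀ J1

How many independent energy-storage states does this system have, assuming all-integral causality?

#2 stroke at Sf1  (Sf1: flow source, stroke at near end)
#3 stroke at J1  (source Se1 imposes e)
#0 stroke at I1  (J1 effort already set via bond 3)
#1 stroke at I2  (J1 effort already set via bond 3)

2  (I1, I2 all integral)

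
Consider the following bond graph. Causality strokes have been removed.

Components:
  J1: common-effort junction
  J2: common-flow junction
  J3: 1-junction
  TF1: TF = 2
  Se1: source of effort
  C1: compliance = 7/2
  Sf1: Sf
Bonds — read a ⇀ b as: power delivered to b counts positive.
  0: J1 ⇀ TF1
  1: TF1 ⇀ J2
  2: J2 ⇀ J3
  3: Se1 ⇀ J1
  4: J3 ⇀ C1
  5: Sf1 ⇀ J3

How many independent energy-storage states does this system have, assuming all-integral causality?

1  (C1 all integral)

b3 |J1  (source Se1 imposes e)
b5 |Sf1  (Sf1 fixes flow; stroke at Sf1)
b0 |TF1  (0-jn J1 has e-setter on 3)
b2 |J3  (J3: bond 5 brought flow, rest push out)
b4 |J3  (1-jn J3 has f-setter on 5)
b1 |J2  (TF TF1: opposite of bond 0)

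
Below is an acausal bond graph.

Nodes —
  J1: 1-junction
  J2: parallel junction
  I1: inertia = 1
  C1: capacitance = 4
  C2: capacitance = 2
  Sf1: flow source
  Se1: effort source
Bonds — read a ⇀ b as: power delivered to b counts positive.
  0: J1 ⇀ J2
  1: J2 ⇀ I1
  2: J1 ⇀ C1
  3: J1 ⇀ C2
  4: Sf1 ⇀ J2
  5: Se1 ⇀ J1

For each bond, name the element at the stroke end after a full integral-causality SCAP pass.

#4 →Sf1  (Sf1 fixes flow; stroke at Sf1)
#5 →J1  (Se1 fixes effort; stroke away)
#1 →I1  (I1: I, integral causality)
#0 →J2  (J2 needs exactly one e-in)
#2 →J1  (common-f at J1 fixed by 0)
#3 →J1  (common-f at J1 fixed by 0)

bond 0 →J2
bond 1 →I1
bond 2 →J1
bond 3 →J1
bond 4 →Sf1
bond 5 →J1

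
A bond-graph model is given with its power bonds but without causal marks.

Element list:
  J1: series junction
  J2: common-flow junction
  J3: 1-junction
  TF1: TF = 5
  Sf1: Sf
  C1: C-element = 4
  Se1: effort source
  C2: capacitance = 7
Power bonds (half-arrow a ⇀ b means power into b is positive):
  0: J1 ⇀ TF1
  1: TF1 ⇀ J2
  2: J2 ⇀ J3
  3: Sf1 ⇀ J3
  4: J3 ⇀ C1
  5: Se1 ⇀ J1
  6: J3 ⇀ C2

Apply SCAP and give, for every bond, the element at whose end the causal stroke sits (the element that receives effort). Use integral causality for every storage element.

b0 stroke at TF1
b1 stroke at J2
b2 stroke at J3
b3 stroke at Sf1
b4 stroke at J3
b5 stroke at J1
b6 stroke at J3

b3 |Sf1  (Sf1 fixes flow; stroke at Sf1)
b5 |J1  (Se1 fixes effort; stroke away)
b0 |TF1  (only one flow-in slot at J1)
b2 |J3  (J3 flow already set via bond 3)
b4 |J3  (J3: bond 3 brought flow, rest push out)
b6 |J3  (J3: bond 3 brought flow, rest push out)
b1 |J2  (TF TF1: opposite of bond 0)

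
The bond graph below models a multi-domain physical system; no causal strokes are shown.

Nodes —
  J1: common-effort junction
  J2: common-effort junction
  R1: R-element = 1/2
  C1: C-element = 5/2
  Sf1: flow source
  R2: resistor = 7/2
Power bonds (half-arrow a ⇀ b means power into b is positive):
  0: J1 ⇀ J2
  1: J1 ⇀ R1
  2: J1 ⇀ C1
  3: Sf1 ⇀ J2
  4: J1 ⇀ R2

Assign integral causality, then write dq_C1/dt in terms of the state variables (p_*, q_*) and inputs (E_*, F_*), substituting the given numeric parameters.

dq_C1/dt = F_Sf1 - 32*q_C1/35

b3 |Sf1  (Sf1 (Sf) sets flow on bond)
b0 |J2  (J2: last free bond brings effort in)
b2 |J1  (prefer integral on C1)
b1 |R1  (0-jn J1 has e-setter on 2)
b4 |R2  (J1: bond 2 brought effort, rest push out)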